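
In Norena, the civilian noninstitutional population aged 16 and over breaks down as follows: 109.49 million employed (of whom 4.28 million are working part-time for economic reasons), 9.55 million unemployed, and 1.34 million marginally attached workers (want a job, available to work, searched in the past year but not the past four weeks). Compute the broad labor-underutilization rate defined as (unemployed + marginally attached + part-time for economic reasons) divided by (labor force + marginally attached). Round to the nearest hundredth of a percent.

Broad underutilization rate ≈ 12.60%.

Labor force = 109.49 + 9.55 = 119.04 million.
Numerator = 9.55 + 1.34 + 4.28 = 15.17 million.
Denominator = 119.04 + 1.34 = 120.38 million.
Broad rate = 15.17 / 120.38 = 12.60%.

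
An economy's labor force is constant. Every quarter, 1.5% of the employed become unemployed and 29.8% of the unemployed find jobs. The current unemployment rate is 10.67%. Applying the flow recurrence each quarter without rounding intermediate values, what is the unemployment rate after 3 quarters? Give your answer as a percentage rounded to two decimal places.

Unemployment rate after three quarters ≈ 6.70%.

With a fixed labor force, u_{t+1} = u_t + s·(1−u_t) − f·u_t = u_t·(1−s−f) + s.
Here 1−s−f = 0.687 and s = 0.015.
u_1 = 0.106700 × 0.687 + 0.015 = 0.088303.
u_2 = 0.088303 × 0.687 + 0.015 = 0.075664.
u_3 = 0.075664 × 0.687 + 0.015 = 0.066981.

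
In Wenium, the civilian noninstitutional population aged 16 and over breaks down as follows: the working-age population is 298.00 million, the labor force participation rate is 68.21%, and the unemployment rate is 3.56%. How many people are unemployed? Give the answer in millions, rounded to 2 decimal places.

Labor force = 0.6821 × 298.00 = 203.27 million.
Unemployed = 0.0356 × 203.27 ≈ 7.24 million.

About 7.24 million are unemployed.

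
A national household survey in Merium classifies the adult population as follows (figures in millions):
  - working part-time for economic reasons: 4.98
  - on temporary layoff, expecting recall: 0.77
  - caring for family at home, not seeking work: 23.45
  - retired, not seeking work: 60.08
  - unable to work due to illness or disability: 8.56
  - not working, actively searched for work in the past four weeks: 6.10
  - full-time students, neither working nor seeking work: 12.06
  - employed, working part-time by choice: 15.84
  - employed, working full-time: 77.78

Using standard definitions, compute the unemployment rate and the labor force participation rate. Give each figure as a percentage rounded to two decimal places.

Unemployment rate ≈ 6.51%; labor force participation rate ≈ 50.31%.

Employed = 4.98 + 15.84 + 77.78 = 98.60 million (anyone who worked, including part-time for economic reasons, counts as employed).
Unemployed = 0.77 + 6.10 = 6.87 million (jobless and actively searching, or on temporary layoff).
Labor force = 98.60 + 6.87 = 105.47 million.
Not in labor force = 23.45 + 60.08 + 8.56 + 12.06 = 104.15 million (those not working and not actively searching are outside the labor force).
Civilian working-age population = 105.47 + 104.15 = 209.62 million.
Unemployment rate = 6.87 / 105.47 = 6.51%.
Labor force participation rate = 105.47 / 209.62 = 50.31%.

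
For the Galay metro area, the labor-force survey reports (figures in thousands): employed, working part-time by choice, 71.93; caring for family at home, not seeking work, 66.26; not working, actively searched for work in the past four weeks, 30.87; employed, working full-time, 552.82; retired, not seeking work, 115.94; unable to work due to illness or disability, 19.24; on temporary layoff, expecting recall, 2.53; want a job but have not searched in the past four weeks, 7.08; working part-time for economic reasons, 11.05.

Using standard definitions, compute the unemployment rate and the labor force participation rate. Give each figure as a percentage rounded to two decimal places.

Employed = 71.93 + 552.82 + 11.05 = 635.80 thousand (anyone who worked, including part-time for economic reasons, counts as employed).
Unemployed = 30.87 + 2.53 = 33.40 thousand (jobless and actively searching, or on temporary layoff).
Labor force = 635.80 + 33.40 = 669.20 thousand.
Not in labor force = 66.26 + 115.94 + 19.24 + 7.08 = 208.52 thousand (those not working and not actively searching are outside the labor force — including those who want a job but have given up searching).
Civilian working-age population = 669.20 + 208.52 = 877.72 thousand.
Unemployment rate = 33.40 / 669.20 = 4.99%.
Labor force participation rate = 669.20 / 877.72 = 76.24%.

Unemployment rate ≈ 4.99%; labor force participation rate ≈ 76.24%.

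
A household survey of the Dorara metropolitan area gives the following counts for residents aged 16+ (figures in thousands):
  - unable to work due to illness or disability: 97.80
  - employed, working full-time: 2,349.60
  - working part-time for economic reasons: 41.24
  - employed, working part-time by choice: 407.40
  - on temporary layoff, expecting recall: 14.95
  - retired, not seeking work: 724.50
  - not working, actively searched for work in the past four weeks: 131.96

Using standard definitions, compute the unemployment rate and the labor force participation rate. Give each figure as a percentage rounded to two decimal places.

Employed = 2,349.60 + 41.24 + 407.40 = 2,798.24 thousand (anyone who worked, including part-time for economic reasons, counts as employed).
Unemployed = 14.95 + 131.96 = 146.91 thousand (jobless and actively searching, or on temporary layoff).
Labor force = 2,798.24 + 146.91 = 2,945.15 thousand.
Not in labor force = 97.80 + 724.50 = 822.30 thousand (those not working and not actively searching are outside the labor force).
Civilian working-age population = 2,945.15 + 822.30 = 3,767.45 thousand.
Unemployment rate = 146.91 / 2,945.15 = 4.99%.
Labor force participation rate = 2,945.15 / 3,767.45 = 78.17%.

Unemployment rate ≈ 4.99%; labor force participation rate ≈ 78.17%.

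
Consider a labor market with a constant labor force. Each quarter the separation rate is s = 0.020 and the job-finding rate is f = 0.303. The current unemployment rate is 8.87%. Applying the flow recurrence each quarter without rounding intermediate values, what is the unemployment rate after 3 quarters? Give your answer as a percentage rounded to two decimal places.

With a fixed labor force, u_{t+1} = u_t + s·(1−u_t) − f·u_t = u_t·(1−s−f) + s.
Here 1−s−f = 0.677 and s = 0.020.
u_1 = 0.088700 × 0.677 + 0.020 = 0.080050.
u_2 = 0.080050 × 0.677 + 0.020 = 0.074194.
u_3 = 0.074194 × 0.677 + 0.020 = 0.070229.

Unemployment rate after three quarters ≈ 7.02%.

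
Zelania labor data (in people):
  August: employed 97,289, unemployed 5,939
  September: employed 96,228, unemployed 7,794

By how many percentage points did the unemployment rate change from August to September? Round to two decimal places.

August: labor force = 97,289 + 5,939 = 103,228; u = 5,939/103,228 = 5.75%.
September: labor force = 96,228 + 7,794 = 104,022; u = 7,794/104,022 = 7.49%.
Change = 7.49% − 5.75% = +1.74 pp.

The unemployment rate changed by +1.74 percentage points.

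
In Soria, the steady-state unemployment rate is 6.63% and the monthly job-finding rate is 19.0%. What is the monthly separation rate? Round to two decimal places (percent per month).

From u* = s/(s+f): s = u·f/(1−u).
s = 0.0663 × 19.0 / (1 − 0.0663) = 1.2597 / 0.9337 ≈ 1.35% per month.

Separation rate ≈ 1.35% per month.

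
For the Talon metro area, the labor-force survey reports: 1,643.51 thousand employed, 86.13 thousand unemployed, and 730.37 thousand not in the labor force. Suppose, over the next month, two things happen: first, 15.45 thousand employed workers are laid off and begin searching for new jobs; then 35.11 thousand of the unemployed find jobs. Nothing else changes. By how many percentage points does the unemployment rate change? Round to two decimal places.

Initially, labor force = 1,643.51 + 86.13 = 1,729.64 thousand, so u = 86.13/1,729.64 = 4.98%.
After the first change, employed falls and unemployed rises by 15.45; labor force unchanged → E = 1,628.06, U = 101.58, labor force = 1,729.64 thousand.
After the second change, unemployed falls and employed rises by 35.11; labor force unchanged → E = 1,663.17, U = 66.47, labor force = 1,729.64 thousand.
New unemployment rate = 66.47 / 1,729.64 = 3.84%.
Change = 3.84% − 4.98% = −1.14 percentage points.

The unemployment rate changes by −1.14 percentage points.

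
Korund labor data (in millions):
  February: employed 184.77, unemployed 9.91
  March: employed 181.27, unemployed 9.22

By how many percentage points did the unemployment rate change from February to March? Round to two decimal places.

The unemployment rate changed by −0.25 percentage points.

February: labor force = 184.77 + 9.91 = 194.68; u = 9.91/194.68 = 5.09%.
March: labor force = 181.27 + 9.22 = 190.49; u = 9.22/190.49 = 4.84%.
Change = 4.84% − 5.09% = −0.25 pp.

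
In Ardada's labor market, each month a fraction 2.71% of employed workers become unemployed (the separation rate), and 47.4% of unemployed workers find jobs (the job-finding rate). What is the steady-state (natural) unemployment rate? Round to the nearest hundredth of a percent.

Steady-state unemployment rate ≈ 5.41%.

At steady state the flows balance: s·E = f·U, so U/(E+U) = s/(s+f).
u* = 2.71 / (2.71 + 47.4) = 2.71 / 50.11 = 5.41%.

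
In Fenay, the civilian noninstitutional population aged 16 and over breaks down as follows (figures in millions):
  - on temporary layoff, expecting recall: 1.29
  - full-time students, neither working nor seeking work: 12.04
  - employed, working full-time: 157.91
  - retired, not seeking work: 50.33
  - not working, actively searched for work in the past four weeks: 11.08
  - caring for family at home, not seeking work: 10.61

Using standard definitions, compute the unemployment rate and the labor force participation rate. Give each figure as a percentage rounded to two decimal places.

Employed = 157.91 million.
Unemployed = 1.29 + 11.08 = 12.37 million (jobless and actively searching, or on temporary layoff).
Labor force = 157.91 + 12.37 = 170.28 million.
Not in labor force = 12.04 + 50.33 + 10.61 = 72.98 million (those not working and not actively searching are outside the labor force).
Civilian working-age population = 170.28 + 72.98 = 243.26 million.
Unemployment rate = 12.37 / 170.28 = 7.26%.
Labor force participation rate = 170.28 / 243.26 = 70.00%.

Unemployment rate ≈ 7.26%; labor force participation rate ≈ 70.00%.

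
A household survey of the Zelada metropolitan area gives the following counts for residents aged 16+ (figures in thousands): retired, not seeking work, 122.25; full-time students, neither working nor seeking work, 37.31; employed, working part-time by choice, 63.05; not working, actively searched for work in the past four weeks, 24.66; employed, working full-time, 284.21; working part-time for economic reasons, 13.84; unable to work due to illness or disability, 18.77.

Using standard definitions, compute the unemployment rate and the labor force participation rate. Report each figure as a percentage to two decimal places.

Unemployment rate ≈ 6.39%; labor force participation rate ≈ 68.39%.

Employed = 63.05 + 284.21 + 13.84 = 361.10 thousand (anyone who worked, including part-time for economic reasons, counts as employed).
Unemployed = 24.66 thousand.
Labor force = 361.10 + 24.66 = 385.76 thousand.
Not in labor force = 122.25 + 37.31 + 18.77 = 178.33 thousand (those not working and not actively searching are outside the labor force).
Civilian working-age population = 385.76 + 178.33 = 564.09 thousand.
Unemployment rate = 24.66 / 385.76 = 6.39%.
Labor force participation rate = 385.76 / 564.09 = 68.39%.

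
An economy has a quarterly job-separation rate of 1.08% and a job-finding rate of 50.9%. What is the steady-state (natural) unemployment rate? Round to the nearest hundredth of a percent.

At steady state the flows balance: s·E = f·U, so U/(E+U) = s/(s+f).
u* = 1.08 / (1.08 + 50.9) = 1.08 / 51.98 = 2.08%.

Steady-state unemployment rate ≈ 2.08%.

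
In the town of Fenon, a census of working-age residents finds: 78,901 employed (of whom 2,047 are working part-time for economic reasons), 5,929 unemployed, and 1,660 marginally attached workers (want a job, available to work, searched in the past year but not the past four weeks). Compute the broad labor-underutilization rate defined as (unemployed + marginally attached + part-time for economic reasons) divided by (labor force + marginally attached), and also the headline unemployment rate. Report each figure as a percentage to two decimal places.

Broad underutilization rate ≈ 11.14%; headline unemployment rate ≈ 6.99%.

Labor force = 78,901 + 5,929 = 84,830.
Numerator = 5,929 + 1,660 + 2,047 = 9,636.
Denominator = 84,830 + 1,660 = 86,490.
Broad rate = 9,636 / 86,490 = 11.14%.
Headline unemployment rate = 5,929 / 84,830 = 6.99%.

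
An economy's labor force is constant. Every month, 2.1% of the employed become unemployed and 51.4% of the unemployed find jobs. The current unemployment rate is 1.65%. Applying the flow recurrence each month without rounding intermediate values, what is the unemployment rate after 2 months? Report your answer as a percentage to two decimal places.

Unemployment rate after two months ≈ 3.43%.

With a fixed labor force, u_{t+1} = u_t + s·(1−u_t) − f·u_t = u_t·(1−s−f) + s.
Here 1−s−f = 0.465 and s = 0.021.
u_1 = 0.016500 × 0.465 + 0.021 = 0.028673.
u_2 = 0.028673 × 0.465 + 0.021 = 0.034333.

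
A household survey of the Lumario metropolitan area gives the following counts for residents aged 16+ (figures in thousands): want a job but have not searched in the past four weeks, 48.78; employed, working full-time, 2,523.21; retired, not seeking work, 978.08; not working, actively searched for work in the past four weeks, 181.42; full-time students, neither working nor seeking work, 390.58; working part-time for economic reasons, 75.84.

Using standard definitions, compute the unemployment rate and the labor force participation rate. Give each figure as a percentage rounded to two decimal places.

Unemployment rate ≈ 6.52%; labor force participation rate ≈ 66.23%.

Employed = 2,523.21 + 75.84 = 2,599.05 thousand (anyone who worked, including part-time for economic reasons, counts as employed).
Unemployed = 181.42 thousand.
Labor force = 2,599.05 + 181.42 = 2,780.47 thousand.
Not in labor force = 48.78 + 978.08 + 390.58 = 1,417.44 thousand (those not working and not actively searching are outside the labor force — including those who want a job but have given up searching).
Civilian working-age population = 2,780.47 + 1,417.44 = 4,197.91 thousand.
Unemployment rate = 181.42 / 2,780.47 = 6.52%.
Labor force participation rate = 2,780.47 / 4,197.91 = 66.23%.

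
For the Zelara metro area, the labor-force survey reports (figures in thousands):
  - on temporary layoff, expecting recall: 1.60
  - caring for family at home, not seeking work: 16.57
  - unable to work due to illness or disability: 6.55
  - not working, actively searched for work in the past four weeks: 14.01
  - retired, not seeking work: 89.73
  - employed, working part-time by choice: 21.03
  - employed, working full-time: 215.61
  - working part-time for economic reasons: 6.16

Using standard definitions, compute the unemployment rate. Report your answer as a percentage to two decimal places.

Unemployment rate ≈ 6.04%.

Employed = 21.03 + 215.61 + 6.16 = 242.80 thousand (anyone who worked, including part-time for economic reasons, counts as employed).
Unemployed = 1.60 + 14.01 = 15.61 thousand (jobless and actively searching, or on temporary layoff).
Labor force = 242.80 + 15.61 = 258.41 thousand.
Unemployment rate = 15.61 / 258.41 = 6.04%.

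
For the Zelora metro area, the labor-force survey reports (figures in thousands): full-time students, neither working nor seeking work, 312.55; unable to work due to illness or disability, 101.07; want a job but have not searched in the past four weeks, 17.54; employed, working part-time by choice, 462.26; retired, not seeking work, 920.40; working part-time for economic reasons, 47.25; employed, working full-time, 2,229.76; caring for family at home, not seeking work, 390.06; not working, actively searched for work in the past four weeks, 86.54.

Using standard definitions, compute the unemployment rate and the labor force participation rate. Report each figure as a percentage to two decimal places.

Unemployment rate ≈ 3.06%; labor force participation rate ≈ 61.87%.

Employed = 462.26 + 47.25 + 2,229.76 = 2,739.27 thousand (anyone who worked, including part-time for economic reasons, counts as employed).
Unemployed = 86.54 thousand.
Labor force = 2,739.27 + 86.54 = 2,825.81 thousand.
Not in labor force = 312.55 + 101.07 + 17.54 + 920.40 + 390.06 = 1,741.62 thousand (those not working and not actively searching are outside the labor force — including those who want a job but have given up searching).
Civilian working-age population = 2,825.81 + 1,741.62 = 4,567.43 thousand.
Unemployment rate = 86.54 / 2,825.81 = 3.06%.
Labor force participation rate = 2,825.81 / 4,567.43 = 61.87%.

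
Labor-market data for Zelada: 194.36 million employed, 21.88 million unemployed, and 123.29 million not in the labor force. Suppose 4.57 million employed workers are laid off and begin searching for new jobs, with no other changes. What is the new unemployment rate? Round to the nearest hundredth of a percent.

Initially, labor force = 194.36 + 21.88 = 216.24 million, so u = 21.88/216.24 = 10.12%.
After the change, employed falls and unemployed rises by 4.57; labor force unchanged → E = 189.79, U = 26.45, labor force = 216.24 million.
New unemployment rate = 26.45 / 216.24 = 12.23%.

New unemployment rate ≈ 12.23%.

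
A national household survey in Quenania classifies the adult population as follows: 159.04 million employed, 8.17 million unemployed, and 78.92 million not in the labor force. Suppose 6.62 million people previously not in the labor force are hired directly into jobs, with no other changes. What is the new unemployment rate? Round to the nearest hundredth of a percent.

Initially, labor force = 159.04 + 8.17 = 167.21 million, so u = 8.17/167.21 = 4.89%.
After the change, employed and labor force both rise by 6.62; unemployed unchanged → E = 165.66, U = 8.17, labor force = 173.83 million.
New unemployment rate = 8.17 / 173.83 = 4.70%.

New unemployment rate ≈ 4.70%.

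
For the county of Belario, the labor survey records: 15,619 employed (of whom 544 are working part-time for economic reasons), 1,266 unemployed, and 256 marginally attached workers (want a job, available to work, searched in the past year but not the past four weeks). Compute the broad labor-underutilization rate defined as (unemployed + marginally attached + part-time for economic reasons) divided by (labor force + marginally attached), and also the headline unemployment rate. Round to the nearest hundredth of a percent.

Broad underutilization rate ≈ 12.05%; headline unemployment rate ≈ 7.50%.

Labor force = 15,619 + 1,266 = 16,885.
Numerator = 1,266 + 256 + 544 = 2,066.
Denominator = 16,885 + 256 = 17,141.
Broad rate = 2,066 / 17,141 = 12.05%.
Headline unemployment rate = 1,266 / 16,885 = 7.50%.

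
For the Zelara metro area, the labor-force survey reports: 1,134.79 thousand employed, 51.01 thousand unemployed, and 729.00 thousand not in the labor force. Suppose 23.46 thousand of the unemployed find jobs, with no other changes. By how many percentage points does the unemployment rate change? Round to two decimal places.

The unemployment rate changes by −1.98 percentage points.

Initially, labor force = 1,134.79 + 51.01 = 1,185.80 thousand, so u = 51.01/1,185.80 = 4.30%.
After the change, unemployed falls and employed rises by 23.46; labor force unchanged → E = 1,158.25, U = 27.55, labor force = 1,185.80 thousand.
New unemployment rate = 27.55 / 1,185.80 = 2.32%.
Change = 2.32% − 4.30% = −1.98 percentage points.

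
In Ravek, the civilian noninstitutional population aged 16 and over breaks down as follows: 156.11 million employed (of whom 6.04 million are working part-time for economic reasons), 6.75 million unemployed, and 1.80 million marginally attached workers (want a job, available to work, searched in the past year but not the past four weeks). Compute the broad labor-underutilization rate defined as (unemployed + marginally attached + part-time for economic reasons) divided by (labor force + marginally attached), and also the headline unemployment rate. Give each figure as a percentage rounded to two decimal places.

Labor force = 156.11 + 6.75 = 162.86 million.
Numerator = 6.75 + 1.80 + 6.04 = 14.59 million.
Denominator = 162.86 + 1.80 = 164.66 million.
Broad rate = 14.59 / 164.66 = 8.86%.
Headline unemployment rate = 6.75 / 162.86 = 4.14%.

Broad underutilization rate ≈ 8.86%; headline unemployment rate ≈ 4.14%.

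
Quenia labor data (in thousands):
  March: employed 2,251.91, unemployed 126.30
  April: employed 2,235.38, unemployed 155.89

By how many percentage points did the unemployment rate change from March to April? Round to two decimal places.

March: labor force = 2,251.91 + 126.30 = 2,378.21; u = 126.30/2,378.21 = 5.31%.
April: labor force = 2,235.38 + 155.89 = 2,391.27; u = 155.89/2,391.27 = 6.52%.
Change = 6.52% − 5.31% = +1.21 pp.

The unemployment rate changed by +1.21 percentage points.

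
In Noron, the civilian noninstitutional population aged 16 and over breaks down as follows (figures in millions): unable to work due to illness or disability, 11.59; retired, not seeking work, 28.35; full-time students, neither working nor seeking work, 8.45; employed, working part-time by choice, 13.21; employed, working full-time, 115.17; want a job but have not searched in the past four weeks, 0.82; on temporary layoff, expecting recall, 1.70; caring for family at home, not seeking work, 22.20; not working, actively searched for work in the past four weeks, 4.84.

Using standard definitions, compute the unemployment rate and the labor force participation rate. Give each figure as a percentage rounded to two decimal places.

Employed = 13.21 + 115.17 = 128.38 million.
Unemployed = 1.70 + 4.84 = 6.54 million (jobless and actively searching, or on temporary layoff).
Labor force = 128.38 + 6.54 = 134.92 million.
Not in labor force = 11.59 + 28.35 + 8.45 + 0.82 + 22.20 = 71.41 million (those not working and not actively searching are outside the labor force — including those who want a job but have given up searching).
Civilian working-age population = 134.92 + 71.41 = 206.33 million.
Unemployment rate = 6.54 / 134.92 = 4.85%.
Labor force participation rate = 134.92 / 206.33 = 65.39%.

Unemployment rate ≈ 4.85%; labor force participation rate ≈ 65.39%.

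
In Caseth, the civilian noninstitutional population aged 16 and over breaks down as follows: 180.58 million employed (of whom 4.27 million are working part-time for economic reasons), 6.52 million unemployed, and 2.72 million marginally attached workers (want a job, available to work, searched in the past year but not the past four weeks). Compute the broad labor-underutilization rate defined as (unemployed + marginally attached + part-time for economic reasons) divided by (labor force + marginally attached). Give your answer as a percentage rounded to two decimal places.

Labor force = 180.58 + 6.52 = 187.10 million.
Numerator = 6.52 + 2.72 + 4.27 = 13.51 million.
Denominator = 187.10 + 2.72 = 189.82 million.
Broad rate = 13.51 / 189.82 = 7.12%.

Broad underutilization rate ≈ 7.12%.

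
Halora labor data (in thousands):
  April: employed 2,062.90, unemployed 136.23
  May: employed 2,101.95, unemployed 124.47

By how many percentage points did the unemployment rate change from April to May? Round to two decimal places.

April: labor force = 2,062.90 + 136.23 = 2,199.13; u = 136.23/2,199.13 = 6.19%.
May: labor force = 2,101.95 + 124.47 = 2,226.42; u = 124.47/2,226.42 = 5.59%.
Change = 5.59% − 6.19% = −0.60 pp.

The unemployment rate changed by −0.60 percentage points.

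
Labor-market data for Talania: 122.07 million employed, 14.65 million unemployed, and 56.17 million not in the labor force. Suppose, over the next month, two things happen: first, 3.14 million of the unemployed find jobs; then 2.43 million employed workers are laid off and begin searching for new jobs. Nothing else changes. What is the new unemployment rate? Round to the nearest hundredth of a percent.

New unemployment rate ≈ 10.20%.

Initially, labor force = 122.07 + 14.65 = 136.72 million, so u = 14.65/136.72 = 10.72%.
After the first change, unemployed falls and employed rises by 3.14; labor force unchanged → E = 125.21, U = 11.51, labor force = 136.72 million.
After the second change, employed falls and unemployed rises by 2.43; labor force unchanged → E = 122.78, U = 13.94, labor force = 136.72 million.
New unemployment rate = 13.94 / 136.72 = 10.20%.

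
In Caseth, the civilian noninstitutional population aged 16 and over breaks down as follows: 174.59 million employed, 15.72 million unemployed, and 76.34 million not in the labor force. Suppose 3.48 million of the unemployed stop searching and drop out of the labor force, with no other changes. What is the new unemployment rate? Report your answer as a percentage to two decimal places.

New unemployment rate ≈ 6.55%.

Initially, labor force = 174.59 + 15.72 = 190.31 million, so u = 15.72/190.31 = 8.26%.
After the change, unemployed and labor force both fall by 3.48 → E = 174.59, U = 12.24, labor force = 186.83 million.
New unemployment rate = 12.24 / 186.83 = 6.55%.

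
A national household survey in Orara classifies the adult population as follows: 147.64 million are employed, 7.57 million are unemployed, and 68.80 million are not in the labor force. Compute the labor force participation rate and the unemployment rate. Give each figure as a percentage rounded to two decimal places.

Labor force = employed + unemployed = 147.64 + 7.57 = 155.21 million.
Working-age population = 155.21 + 68.80 = 224.01 million.
Unemployment rate = 7.57 / 155.21 = 4.88%.
Labor force participation rate = 155.21 / 224.01 = 69.29%.

Labor force participation rate ≈ 69.29%; unemployment rate ≈ 4.88%.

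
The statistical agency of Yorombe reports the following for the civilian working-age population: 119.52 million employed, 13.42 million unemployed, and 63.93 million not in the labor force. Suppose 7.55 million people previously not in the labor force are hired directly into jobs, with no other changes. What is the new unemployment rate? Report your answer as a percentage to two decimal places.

New unemployment rate ≈ 9.55%.

Initially, labor force = 119.52 + 13.42 = 132.94 million, so u = 13.42/132.94 = 10.09%.
After the change, employed and labor force both rise by 7.55; unemployed unchanged → E = 127.07, U = 13.42, labor force = 140.49 million.
New unemployment rate = 13.42 / 140.49 = 9.55%.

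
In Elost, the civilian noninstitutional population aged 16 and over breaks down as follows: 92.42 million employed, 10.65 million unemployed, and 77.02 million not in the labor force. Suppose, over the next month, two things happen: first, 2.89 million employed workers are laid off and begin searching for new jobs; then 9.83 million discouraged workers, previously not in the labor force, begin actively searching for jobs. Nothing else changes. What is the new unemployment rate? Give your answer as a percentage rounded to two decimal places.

Initially, labor force = 92.42 + 10.65 = 103.07 million, so u = 10.65/103.07 = 10.33%.
After the first change, employed falls and unemployed rises by 2.89; labor force unchanged → E = 89.53, U = 13.54, labor force = 103.07 million.
After the second change, unemployed and labor force both rise by 9.83 → E = 89.53, U = 23.37, labor force = 112.90 million.
New unemployment rate = 23.37 / 112.90 = 20.70%.

New unemployment rate ≈ 20.70%.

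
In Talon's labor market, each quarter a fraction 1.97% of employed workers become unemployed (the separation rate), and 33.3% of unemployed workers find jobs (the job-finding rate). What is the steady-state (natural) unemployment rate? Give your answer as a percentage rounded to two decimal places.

At steady state the flows balance: s·E = f·U, so U/(E+U) = s/(s+f).
u* = 1.97 / (1.97 + 33.3) = 1.97 / 35.27 = 5.59%.

Steady-state unemployment rate ≈ 5.59%.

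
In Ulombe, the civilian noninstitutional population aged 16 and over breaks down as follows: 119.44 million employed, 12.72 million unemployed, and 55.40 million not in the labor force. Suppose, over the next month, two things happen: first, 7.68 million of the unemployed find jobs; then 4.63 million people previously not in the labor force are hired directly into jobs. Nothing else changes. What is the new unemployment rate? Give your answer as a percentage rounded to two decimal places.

New unemployment rate ≈ 3.68%.

Initially, labor force = 119.44 + 12.72 = 132.16 million, so u = 12.72/132.16 = 9.62%.
After the first change, unemployed falls and employed rises by 7.68; labor force unchanged → E = 127.12, U = 5.04, labor force = 132.16 million.
After the second change, employed and labor force both rise by 4.63; unemployed unchanged → E = 131.75, U = 5.04, labor force = 136.79 million.
New unemployment rate = 5.04 / 136.79 = 3.68%.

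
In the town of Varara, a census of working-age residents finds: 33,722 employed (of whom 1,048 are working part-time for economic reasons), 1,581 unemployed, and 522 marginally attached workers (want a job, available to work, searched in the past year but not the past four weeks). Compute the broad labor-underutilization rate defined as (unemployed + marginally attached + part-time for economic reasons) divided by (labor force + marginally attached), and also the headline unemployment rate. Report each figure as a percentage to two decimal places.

Broad underutilization rate ≈ 8.80%; headline unemployment rate ≈ 4.48%.

Labor force = 33,722 + 1,581 = 35,303.
Numerator = 1,581 + 522 + 1,048 = 3,151.
Denominator = 35,303 + 522 = 35,825.
Broad rate = 3,151 / 35,825 = 8.80%.
Headline unemployment rate = 1,581 / 35,303 = 4.48%.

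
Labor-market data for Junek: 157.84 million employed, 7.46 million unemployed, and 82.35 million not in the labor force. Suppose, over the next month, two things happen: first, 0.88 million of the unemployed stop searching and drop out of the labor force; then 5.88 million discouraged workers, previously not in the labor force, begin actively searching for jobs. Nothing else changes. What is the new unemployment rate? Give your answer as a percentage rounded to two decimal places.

Initially, labor force = 157.84 + 7.46 = 165.30 million, so u = 7.46/165.30 = 4.51%.
After the first change, unemployed and labor force both fall by 0.88 → E = 157.84, U = 6.58, labor force = 164.42 million.
After the second change, unemployed and labor force both rise by 5.88 → E = 157.84, U = 12.46, labor force = 170.30 million.
New unemployment rate = 12.46 / 170.30 = 7.32%.

New unemployment rate ≈ 7.32%.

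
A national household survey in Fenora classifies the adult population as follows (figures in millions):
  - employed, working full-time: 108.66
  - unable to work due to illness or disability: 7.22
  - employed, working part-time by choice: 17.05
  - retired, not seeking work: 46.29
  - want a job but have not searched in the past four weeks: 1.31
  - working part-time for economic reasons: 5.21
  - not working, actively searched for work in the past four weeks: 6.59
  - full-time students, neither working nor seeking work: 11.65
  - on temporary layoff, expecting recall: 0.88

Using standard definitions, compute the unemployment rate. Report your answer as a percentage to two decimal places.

Unemployment rate ≈ 5.40%.

Employed = 108.66 + 17.05 + 5.21 = 130.92 million (anyone who worked, including part-time for economic reasons, counts as employed).
Unemployed = 6.59 + 0.88 = 7.47 million (jobless and actively searching, or on temporary layoff).
Labor force = 130.92 + 7.47 = 138.39 million.
Unemployment rate = 7.47 / 138.39 = 5.40%.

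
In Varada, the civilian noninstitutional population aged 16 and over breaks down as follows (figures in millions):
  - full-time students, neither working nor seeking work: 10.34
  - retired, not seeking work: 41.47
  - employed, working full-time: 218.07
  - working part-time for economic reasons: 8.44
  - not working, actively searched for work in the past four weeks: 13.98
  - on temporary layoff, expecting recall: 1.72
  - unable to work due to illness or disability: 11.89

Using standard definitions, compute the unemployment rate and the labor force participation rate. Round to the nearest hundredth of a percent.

Unemployment rate ≈ 6.48%; labor force participation rate ≈ 79.18%.

Employed = 218.07 + 8.44 = 226.51 million (anyone who worked, including part-time for economic reasons, counts as employed).
Unemployed = 13.98 + 1.72 = 15.70 million (jobless and actively searching, or on temporary layoff).
Labor force = 226.51 + 15.70 = 242.21 million.
Not in labor force = 10.34 + 41.47 + 11.89 = 63.70 million (those not working and not actively searching are outside the labor force).
Civilian working-age population = 242.21 + 63.70 = 305.91 million.
Unemployment rate = 15.70 / 242.21 = 6.48%.
Labor force participation rate = 242.21 / 305.91 = 79.18%.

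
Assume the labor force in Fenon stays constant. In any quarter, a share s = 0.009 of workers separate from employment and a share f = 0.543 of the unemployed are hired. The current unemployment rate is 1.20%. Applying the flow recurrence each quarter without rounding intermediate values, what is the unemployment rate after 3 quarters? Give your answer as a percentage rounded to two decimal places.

Unemployment rate after three quarters ≈ 1.59%.

With a fixed labor force, u_{t+1} = u_t + s·(1−u_t) − f·u_t = u_t·(1−s−f) + s.
Here 1−s−f = 0.448 and s = 0.009.
u_1 = 0.012000 × 0.448 + 0.009 = 0.014376.
u_2 = 0.014376 × 0.448 + 0.009 = 0.015440.
u_3 = 0.015440 × 0.448 + 0.009 = 0.015917.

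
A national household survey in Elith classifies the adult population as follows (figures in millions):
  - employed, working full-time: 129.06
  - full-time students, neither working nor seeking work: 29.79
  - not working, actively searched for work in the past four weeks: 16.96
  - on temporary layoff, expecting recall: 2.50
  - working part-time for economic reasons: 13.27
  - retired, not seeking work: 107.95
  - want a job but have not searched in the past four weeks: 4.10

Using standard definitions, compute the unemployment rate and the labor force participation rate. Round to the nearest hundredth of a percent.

Unemployment rate ≈ 12.03%; labor force participation rate ≈ 53.29%.

Employed = 129.06 + 13.27 = 142.33 million (anyone who worked, including part-time for economic reasons, counts as employed).
Unemployed = 16.96 + 2.50 = 19.46 million (jobless and actively searching, or on temporary layoff).
Labor force = 142.33 + 19.46 = 161.79 million.
Not in labor force = 29.79 + 107.95 + 4.10 = 141.84 million (those not working and not actively searching are outside the labor force — including those who want a job but have given up searching).
Civilian working-age population = 161.79 + 141.84 = 303.63 million.
Unemployment rate = 19.46 / 161.79 = 12.03%.
Labor force participation rate = 161.79 / 303.63 = 53.29%.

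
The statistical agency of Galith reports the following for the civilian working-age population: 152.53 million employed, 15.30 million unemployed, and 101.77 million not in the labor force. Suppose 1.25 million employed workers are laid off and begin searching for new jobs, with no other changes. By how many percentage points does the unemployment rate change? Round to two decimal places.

Initially, labor force = 152.53 + 15.30 = 167.83 million, so u = 15.30/167.83 = 9.12%.
After the change, employed falls and unemployed rises by 1.25; labor force unchanged → E = 151.28, U = 16.55, labor force = 167.83 million.
New unemployment rate = 16.55 / 167.83 = 9.86%.
Change = 9.86% − 9.12% = +0.74 percentage points.

The unemployment rate changes by +0.74 percentage points.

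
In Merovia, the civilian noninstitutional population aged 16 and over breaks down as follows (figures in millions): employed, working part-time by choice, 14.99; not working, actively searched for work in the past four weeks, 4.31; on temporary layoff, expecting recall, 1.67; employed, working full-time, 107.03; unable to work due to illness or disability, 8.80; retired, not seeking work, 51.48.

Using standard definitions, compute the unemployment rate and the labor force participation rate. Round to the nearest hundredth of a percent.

Unemployment rate ≈ 4.67%; labor force participation rate ≈ 67.98%.

Employed = 14.99 + 107.03 = 122.02 million.
Unemployed = 4.31 + 1.67 = 5.98 million (jobless and actively searching, or on temporary layoff).
Labor force = 122.02 + 5.98 = 128.00 million.
Not in labor force = 8.80 + 51.48 = 60.28 million (those not working and not actively searching are outside the labor force).
Civilian working-age population = 128.00 + 60.28 = 188.28 million.
Unemployment rate = 5.98 / 128.00 = 4.67%.
Labor force participation rate = 128.00 / 188.28 = 67.98%.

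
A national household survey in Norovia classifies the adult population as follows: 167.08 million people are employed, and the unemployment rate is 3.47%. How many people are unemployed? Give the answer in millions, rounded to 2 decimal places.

Let U be the number unemployed. The labor force is E + U, and U/(E+U) = 0.0347.
So U = 0.0347 × 167.08 / (1 − 0.0347) = 5.7977 / 0.9653 ≈ 6.01 million.

About 6.01 million are unemployed.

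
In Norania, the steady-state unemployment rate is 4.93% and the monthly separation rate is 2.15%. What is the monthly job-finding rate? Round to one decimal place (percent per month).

Job-finding rate ≈ 41.5% per month.

From u* = s/(s+f): f = s·(1−u)/u.
f = 2.15 × (1 − 0.0493) / 0.0493 = 2.0440 / 0.0493 ≈ 41.5% per month.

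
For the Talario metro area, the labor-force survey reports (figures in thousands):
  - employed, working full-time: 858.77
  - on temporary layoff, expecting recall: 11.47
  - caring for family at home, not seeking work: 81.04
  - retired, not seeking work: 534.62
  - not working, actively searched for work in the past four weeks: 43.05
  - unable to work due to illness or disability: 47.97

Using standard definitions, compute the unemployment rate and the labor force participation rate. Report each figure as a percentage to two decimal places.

Unemployment rate ≈ 5.97%; labor force participation rate ≈ 57.92%.

Employed = 858.77 thousand.
Unemployed = 11.47 + 43.05 = 54.52 thousand (jobless and actively searching, or on temporary layoff).
Labor force = 858.77 + 54.52 = 913.29 thousand.
Not in labor force = 81.04 + 534.62 + 47.97 = 663.63 thousand (those not working and not actively searching are outside the labor force).
Civilian working-age population = 913.29 + 663.63 = 1,576.92 thousand.
Unemployment rate = 54.52 / 913.29 = 5.97%.
Labor force participation rate = 913.29 / 1,576.92 = 57.92%.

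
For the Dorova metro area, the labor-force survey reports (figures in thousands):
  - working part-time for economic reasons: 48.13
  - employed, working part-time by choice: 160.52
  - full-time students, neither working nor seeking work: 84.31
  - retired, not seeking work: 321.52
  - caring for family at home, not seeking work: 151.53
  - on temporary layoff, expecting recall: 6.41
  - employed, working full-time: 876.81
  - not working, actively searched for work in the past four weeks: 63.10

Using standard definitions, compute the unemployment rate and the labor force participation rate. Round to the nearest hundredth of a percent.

Unemployment rate ≈ 6.02%; labor force participation rate ≈ 67.45%.

Employed = 48.13 + 160.52 + 876.81 = 1,085.46 thousand (anyone who worked, including part-time for economic reasons, counts as employed).
Unemployed = 6.41 + 63.10 = 69.51 thousand (jobless and actively searching, or on temporary layoff).
Labor force = 1,085.46 + 69.51 = 1,154.97 thousand.
Not in labor force = 84.31 + 321.52 + 151.53 = 557.36 thousand (those not working and not actively searching are outside the labor force).
Civilian working-age population = 1,154.97 + 557.36 = 1,712.33 thousand.
Unemployment rate = 69.51 / 1,154.97 = 6.02%.
Labor force participation rate = 1,154.97 / 1,712.33 = 67.45%.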